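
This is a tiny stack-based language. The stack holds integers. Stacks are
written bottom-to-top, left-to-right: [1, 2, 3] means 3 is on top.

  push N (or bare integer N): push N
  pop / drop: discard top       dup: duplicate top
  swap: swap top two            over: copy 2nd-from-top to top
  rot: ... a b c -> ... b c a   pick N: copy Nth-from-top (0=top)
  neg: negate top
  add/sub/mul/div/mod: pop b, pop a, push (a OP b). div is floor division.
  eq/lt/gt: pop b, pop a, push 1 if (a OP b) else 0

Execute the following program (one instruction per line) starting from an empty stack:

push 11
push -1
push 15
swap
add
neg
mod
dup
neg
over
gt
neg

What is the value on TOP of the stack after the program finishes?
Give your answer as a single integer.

Answer: -1

Derivation:
After 'push 11': [11]
After 'push -1': [11, -1]
After 'push 15': [11, -1, 15]
After 'swap': [11, 15, -1]
After 'add': [11, 14]
After 'neg': [11, -14]
After 'mod': [-3]
After 'dup': [-3, -3]
After 'neg': [-3, 3]
After 'over': [-3, 3, -3]
After 'gt': [-3, 1]
After 'neg': [-3, -1]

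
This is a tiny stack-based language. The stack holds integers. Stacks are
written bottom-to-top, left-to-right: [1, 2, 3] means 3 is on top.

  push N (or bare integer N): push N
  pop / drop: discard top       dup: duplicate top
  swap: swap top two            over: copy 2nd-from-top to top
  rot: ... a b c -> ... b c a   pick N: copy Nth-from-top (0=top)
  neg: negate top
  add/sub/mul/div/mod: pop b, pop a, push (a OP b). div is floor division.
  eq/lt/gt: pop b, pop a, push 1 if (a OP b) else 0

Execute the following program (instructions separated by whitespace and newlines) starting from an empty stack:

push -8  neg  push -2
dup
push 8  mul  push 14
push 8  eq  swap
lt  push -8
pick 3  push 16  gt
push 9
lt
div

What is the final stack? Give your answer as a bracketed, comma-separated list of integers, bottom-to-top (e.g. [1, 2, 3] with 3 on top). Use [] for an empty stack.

After 'push -8': [-8]
After 'neg': [8]
After 'push -2': [8, -2]
After 'dup': [8, -2, -2]
After 'push 8': [8, -2, -2, 8]
After 'mul': [8, -2, -16]
After 'push 14': [8, -2, -16, 14]
After 'push 8': [8, -2, -16, 14, 8]
After 'eq': [8, -2, -16, 0]
After 'swap': [8, -2, 0, -16]
After 'lt': [8, -2, 0]
After 'push -8': [8, -2, 0, -8]
After 'pick 3': [8, -2, 0, -8, 8]
After 'push 16': [8, -2, 0, -8, 8, 16]
After 'gt': [8, -2, 0, -8, 0]
After 'push 9': [8, -2, 0, -8, 0, 9]
After 'lt': [8, -2, 0, -8, 1]
After 'div': [8, -2, 0, -8]

Answer: [8, -2, 0, -8]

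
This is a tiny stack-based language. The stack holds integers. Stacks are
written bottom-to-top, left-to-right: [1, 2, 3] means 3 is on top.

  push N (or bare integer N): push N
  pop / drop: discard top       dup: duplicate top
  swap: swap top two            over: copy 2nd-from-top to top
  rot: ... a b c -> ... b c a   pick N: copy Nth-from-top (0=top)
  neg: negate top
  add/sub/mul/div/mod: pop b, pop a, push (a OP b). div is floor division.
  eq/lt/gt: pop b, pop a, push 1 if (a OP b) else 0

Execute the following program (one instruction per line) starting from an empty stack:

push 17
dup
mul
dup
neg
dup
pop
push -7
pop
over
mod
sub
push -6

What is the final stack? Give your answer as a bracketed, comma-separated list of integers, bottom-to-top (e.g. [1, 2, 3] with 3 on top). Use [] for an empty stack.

Answer: [289, -6]

Derivation:
After 'push 17': [17]
After 'dup': [17, 17]
After 'mul': [289]
After 'dup': [289, 289]
After 'neg': [289, -289]
After 'dup': [289, -289, -289]
After 'pop': [289, -289]
After 'push -7': [289, -289, -7]
After 'pop': [289, -289]
After 'over': [289, -289, 289]
After 'mod': [289, 0]
After 'sub': [289]
After 'push -6': [289, -6]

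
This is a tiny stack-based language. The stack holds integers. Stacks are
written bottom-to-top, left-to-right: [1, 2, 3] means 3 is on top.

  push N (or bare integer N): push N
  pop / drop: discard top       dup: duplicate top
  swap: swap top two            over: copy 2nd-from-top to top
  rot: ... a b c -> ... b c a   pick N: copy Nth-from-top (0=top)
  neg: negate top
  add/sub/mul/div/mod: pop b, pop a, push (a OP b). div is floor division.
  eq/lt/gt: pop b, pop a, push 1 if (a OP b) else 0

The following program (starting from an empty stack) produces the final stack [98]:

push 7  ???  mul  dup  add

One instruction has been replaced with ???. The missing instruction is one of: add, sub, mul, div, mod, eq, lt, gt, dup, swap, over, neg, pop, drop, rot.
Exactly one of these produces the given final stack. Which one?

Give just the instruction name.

Answer: dup

Derivation:
Stack before ???: [7]
Stack after ???:  [7, 7]
The instruction that transforms [7] -> [7, 7] is: dup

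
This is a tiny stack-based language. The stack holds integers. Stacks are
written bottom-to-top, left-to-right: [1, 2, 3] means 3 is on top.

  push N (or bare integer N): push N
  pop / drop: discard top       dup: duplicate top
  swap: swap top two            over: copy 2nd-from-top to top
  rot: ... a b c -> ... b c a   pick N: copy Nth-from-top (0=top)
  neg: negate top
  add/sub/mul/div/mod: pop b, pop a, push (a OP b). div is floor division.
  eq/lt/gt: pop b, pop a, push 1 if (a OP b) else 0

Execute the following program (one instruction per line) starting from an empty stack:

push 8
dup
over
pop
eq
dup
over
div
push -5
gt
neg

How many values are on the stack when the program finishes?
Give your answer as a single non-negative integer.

Answer: 2

Derivation:
After 'push 8': stack = [8] (depth 1)
After 'dup': stack = [8, 8] (depth 2)
After 'over': stack = [8, 8, 8] (depth 3)
After 'pop': stack = [8, 8] (depth 2)
After 'eq': stack = [1] (depth 1)
After 'dup': stack = [1, 1] (depth 2)
After 'over': stack = [1, 1, 1] (depth 3)
After 'div': stack = [1, 1] (depth 2)
After 'push -5': stack = [1, 1, -5] (depth 3)
After 'gt': stack = [1, 1] (depth 2)
After 'neg': stack = [1, -1] (depth 2)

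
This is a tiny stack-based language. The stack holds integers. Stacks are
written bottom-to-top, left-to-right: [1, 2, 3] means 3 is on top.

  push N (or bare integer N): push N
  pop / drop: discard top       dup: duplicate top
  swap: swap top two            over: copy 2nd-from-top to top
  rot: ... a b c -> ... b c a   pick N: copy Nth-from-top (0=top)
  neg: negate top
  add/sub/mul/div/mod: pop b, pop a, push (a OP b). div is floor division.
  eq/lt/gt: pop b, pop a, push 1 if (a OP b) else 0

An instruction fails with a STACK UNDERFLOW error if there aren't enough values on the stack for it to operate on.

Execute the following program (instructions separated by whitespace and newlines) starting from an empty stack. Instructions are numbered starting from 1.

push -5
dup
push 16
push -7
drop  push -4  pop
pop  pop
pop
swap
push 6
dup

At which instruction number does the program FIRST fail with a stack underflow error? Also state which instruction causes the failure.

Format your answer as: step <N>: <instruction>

Answer: step 11: swap

Derivation:
Step 1 ('push -5'): stack = [-5], depth = 1
Step 2 ('dup'): stack = [-5, -5], depth = 2
Step 3 ('push 16'): stack = [-5, -5, 16], depth = 3
Step 4 ('push -7'): stack = [-5, -5, 16, -7], depth = 4
Step 5 ('drop'): stack = [-5, -5, 16], depth = 3
Step 6 ('push -4'): stack = [-5, -5, 16, -4], depth = 4
Step 7 ('pop'): stack = [-5, -5, 16], depth = 3
Step 8 ('pop'): stack = [-5, -5], depth = 2
Step 9 ('pop'): stack = [-5], depth = 1
Step 10 ('pop'): stack = [], depth = 0
Step 11 ('swap'): needs 2 value(s) but depth is 0 — STACK UNDERFLOW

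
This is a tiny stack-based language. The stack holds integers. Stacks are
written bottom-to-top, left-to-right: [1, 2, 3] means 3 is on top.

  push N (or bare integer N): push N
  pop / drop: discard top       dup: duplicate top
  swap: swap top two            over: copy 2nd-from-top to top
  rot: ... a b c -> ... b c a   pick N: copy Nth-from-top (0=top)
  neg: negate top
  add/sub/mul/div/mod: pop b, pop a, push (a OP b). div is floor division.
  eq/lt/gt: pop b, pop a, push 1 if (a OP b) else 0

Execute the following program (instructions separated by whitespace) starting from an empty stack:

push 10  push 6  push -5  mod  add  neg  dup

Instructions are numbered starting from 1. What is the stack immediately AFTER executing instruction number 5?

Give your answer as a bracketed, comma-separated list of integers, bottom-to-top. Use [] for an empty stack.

Step 1 ('push 10'): [10]
Step 2 ('push 6'): [10, 6]
Step 3 ('push -5'): [10, 6, -5]
Step 4 ('mod'): [10, -4]
Step 5 ('add'): [6]

Answer: [6]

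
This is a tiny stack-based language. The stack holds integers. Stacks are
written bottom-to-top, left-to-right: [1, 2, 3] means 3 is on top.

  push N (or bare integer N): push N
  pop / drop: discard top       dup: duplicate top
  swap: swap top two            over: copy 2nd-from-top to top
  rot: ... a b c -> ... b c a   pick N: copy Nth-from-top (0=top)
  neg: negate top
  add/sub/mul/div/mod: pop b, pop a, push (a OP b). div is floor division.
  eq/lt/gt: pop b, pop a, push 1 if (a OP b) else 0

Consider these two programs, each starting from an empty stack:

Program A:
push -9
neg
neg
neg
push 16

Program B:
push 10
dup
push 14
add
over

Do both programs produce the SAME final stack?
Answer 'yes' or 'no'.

Program A trace:
  After 'push -9': [-9]
  After 'neg': [9]
  After 'neg': [-9]
  After 'neg': [9]
  After 'push 16': [9, 16]
Program A final stack: [9, 16]

Program B trace:
  After 'push 10': [10]
  After 'dup': [10, 10]
  After 'push 14': [10, 10, 14]
  After 'add': [10, 24]
  After 'over': [10, 24, 10]
Program B final stack: [10, 24, 10]
Same: no

Answer: no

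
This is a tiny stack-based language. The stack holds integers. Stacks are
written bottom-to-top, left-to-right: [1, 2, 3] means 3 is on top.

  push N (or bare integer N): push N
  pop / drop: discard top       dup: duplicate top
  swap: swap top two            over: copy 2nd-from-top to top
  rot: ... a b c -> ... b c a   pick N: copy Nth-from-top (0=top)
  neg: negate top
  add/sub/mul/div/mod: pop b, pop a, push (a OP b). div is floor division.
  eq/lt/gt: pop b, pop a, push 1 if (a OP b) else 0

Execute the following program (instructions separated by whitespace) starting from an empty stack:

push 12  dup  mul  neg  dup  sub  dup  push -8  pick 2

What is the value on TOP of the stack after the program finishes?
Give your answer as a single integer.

Answer: 0

Derivation:
After 'push 12': [12]
After 'dup': [12, 12]
After 'mul': [144]
After 'neg': [-144]
After 'dup': [-144, -144]
After 'sub': [0]
After 'dup': [0, 0]
After 'push -8': [0, 0, -8]
After 'pick 2': [0, 0, -8, 0]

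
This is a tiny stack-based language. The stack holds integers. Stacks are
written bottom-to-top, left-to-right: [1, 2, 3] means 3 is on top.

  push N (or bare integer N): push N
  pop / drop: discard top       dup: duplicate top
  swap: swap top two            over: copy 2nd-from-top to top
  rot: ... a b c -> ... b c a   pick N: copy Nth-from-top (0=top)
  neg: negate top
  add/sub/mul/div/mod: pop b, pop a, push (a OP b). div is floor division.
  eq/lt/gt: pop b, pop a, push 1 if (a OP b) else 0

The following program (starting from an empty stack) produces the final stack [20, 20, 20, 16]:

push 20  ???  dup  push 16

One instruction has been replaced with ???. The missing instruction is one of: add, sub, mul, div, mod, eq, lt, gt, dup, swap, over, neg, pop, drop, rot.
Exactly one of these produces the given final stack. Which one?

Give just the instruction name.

Stack before ???: [20]
Stack after ???:  [20, 20]
The instruction that transforms [20] -> [20, 20] is: dup

Answer: dup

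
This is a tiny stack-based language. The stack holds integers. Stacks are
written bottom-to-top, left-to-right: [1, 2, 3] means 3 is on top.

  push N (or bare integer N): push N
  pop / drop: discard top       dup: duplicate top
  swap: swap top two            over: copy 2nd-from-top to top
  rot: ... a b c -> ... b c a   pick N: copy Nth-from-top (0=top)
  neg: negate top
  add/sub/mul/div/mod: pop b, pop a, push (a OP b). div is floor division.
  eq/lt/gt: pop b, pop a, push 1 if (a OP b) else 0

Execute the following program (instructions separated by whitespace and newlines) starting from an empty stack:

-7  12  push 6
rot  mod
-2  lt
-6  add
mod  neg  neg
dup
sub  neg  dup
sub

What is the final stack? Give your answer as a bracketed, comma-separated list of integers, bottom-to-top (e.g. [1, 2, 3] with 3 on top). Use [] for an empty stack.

After 'push -7': [-7]
After 'push 12': [-7, 12]
After 'push 6': [-7, 12, 6]
After 'rot': [12, 6, -7]
After 'mod': [12, -1]
After 'push -2': [12, -1, -2]
After 'lt': [12, 0]
After 'push -6': [12, 0, -6]
After 'add': [12, -6]
After 'mod': [0]
After 'neg': [0]
After 'neg': [0]
After 'dup': [0, 0]
After 'sub': [0]
After 'neg': [0]
After 'dup': [0, 0]
After 'sub': [0]

Answer: [0]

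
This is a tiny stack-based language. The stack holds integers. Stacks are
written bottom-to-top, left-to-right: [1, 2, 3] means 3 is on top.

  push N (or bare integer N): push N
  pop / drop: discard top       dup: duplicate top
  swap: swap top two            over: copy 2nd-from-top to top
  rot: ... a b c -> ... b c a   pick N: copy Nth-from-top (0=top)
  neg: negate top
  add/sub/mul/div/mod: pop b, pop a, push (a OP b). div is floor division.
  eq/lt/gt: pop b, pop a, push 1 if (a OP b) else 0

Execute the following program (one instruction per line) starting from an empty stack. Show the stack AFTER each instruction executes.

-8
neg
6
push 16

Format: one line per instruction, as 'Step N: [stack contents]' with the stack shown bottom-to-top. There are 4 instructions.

Step 1: [-8]
Step 2: [8]
Step 3: [8, 6]
Step 4: [8, 6, 16]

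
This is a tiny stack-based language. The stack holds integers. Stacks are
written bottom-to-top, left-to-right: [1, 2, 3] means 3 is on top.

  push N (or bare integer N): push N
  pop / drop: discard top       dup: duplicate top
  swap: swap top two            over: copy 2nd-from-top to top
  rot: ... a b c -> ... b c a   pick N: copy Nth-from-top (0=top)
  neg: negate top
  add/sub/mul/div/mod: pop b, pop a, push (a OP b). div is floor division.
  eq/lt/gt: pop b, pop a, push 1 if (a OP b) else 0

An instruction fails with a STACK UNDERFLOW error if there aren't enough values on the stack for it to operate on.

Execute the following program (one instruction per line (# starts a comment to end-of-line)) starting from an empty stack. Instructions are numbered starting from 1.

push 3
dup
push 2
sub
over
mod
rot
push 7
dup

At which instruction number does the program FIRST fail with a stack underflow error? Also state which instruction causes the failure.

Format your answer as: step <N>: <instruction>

Answer: step 7: rot

Derivation:
Step 1 ('push 3'): stack = [3], depth = 1
Step 2 ('dup'): stack = [3, 3], depth = 2
Step 3 ('push 2'): stack = [3, 3, 2], depth = 3
Step 4 ('sub'): stack = [3, 1], depth = 2
Step 5 ('over'): stack = [3, 1, 3], depth = 3
Step 6 ('mod'): stack = [3, 1], depth = 2
Step 7 ('rot'): needs 3 value(s) but depth is 2 — STACK UNDERFLOW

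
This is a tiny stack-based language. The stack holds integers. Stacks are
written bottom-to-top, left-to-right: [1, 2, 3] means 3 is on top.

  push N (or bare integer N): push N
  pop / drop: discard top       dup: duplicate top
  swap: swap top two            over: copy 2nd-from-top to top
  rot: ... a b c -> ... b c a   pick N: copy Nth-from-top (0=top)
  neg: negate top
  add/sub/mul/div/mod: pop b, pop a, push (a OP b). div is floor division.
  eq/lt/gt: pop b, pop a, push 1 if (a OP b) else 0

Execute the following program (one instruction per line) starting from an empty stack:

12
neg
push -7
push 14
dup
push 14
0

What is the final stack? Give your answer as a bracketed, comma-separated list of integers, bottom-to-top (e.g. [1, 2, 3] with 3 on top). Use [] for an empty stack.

After 'push 12': [12]
After 'neg': [-12]
After 'push -7': [-12, -7]
After 'push 14': [-12, -7, 14]
After 'dup': [-12, -7, 14, 14]
After 'push 14': [-12, -7, 14, 14, 14]
After 'push 0': [-12, -7, 14, 14, 14, 0]

Answer: [-12, -7, 14, 14, 14, 0]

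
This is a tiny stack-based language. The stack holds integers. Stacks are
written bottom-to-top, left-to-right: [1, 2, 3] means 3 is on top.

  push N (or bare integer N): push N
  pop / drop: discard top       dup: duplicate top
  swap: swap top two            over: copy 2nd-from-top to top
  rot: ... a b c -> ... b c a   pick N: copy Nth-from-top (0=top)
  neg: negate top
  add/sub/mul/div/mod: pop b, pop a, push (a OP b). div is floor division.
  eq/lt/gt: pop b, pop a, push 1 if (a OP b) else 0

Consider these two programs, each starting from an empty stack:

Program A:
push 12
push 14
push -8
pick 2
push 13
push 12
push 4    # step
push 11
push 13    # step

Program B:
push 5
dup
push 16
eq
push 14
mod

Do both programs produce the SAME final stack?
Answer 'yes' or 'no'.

Answer: no

Derivation:
Program A trace:
  After 'push 12': [12]
  After 'push 14': [12, 14]
  After 'push -8': [12, 14, -8]
  After 'pick 2': [12, 14, -8, 12]
  After 'push 13': [12, 14, -8, 12, 13]
  After 'push 12': [12, 14, -8, 12, 13, 12]
  After 'push 4': [12, 14, -8, 12, 13, 12, 4]
  After 'push 11': [12, 14, -8, 12, 13, 12, 4, 11]
  After 'push 13': [12, 14, -8, 12, 13, 12, 4, 11, 13]
Program A final stack: [12, 14, -8, 12, 13, 12, 4, 11, 13]

Program B trace:
  After 'push 5': [5]
  After 'dup': [5, 5]
  After 'push 16': [5, 5, 16]
  After 'eq': [5, 0]
  After 'push 14': [5, 0, 14]
  After 'mod': [5, 0]
Program B final stack: [5, 0]
Same: no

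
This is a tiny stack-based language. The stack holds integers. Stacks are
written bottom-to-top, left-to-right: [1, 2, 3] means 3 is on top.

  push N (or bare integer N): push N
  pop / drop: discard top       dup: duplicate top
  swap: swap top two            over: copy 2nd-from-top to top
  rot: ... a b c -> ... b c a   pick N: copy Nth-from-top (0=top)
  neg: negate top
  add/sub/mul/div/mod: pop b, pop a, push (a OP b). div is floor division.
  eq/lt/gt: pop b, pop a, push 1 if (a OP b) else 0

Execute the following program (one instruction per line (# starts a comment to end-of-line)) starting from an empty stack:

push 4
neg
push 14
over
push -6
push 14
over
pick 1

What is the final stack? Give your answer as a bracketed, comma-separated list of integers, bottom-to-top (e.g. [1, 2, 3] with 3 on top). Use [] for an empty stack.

After 'push 4': [4]
After 'neg': [-4]
After 'push 14': [-4, 14]
After 'over': [-4, 14, -4]
After 'push -6': [-4, 14, -4, -6]
After 'push 14': [-4, 14, -4, -6, 14]
After 'over': [-4, 14, -4, -6, 14, -6]
After 'pick 1': [-4, 14, -4, -6, 14, -6, 14]

Answer: [-4, 14, -4, -6, 14, -6, 14]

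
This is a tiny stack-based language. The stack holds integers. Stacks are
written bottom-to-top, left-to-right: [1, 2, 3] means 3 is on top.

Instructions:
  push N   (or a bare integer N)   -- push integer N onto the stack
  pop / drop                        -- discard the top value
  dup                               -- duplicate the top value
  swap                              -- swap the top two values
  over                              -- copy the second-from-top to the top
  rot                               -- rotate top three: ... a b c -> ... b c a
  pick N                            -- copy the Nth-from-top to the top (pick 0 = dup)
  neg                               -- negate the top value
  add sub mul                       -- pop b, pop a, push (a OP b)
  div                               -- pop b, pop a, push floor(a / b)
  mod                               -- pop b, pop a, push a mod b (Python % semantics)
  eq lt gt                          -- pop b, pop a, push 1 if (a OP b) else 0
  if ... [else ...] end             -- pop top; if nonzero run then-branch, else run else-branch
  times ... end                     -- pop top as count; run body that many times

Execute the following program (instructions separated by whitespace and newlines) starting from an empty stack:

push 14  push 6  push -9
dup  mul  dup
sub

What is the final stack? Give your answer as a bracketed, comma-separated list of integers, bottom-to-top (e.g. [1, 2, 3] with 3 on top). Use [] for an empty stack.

Answer: [14, 6, 0]

Derivation:
After 'push 14': [14]
After 'push 6': [14, 6]
After 'push -9': [14, 6, -9]
After 'dup': [14, 6, -9, -9]
After 'mul': [14, 6, 81]
After 'dup': [14, 6, 81, 81]
After 'sub': [14, 6, 0]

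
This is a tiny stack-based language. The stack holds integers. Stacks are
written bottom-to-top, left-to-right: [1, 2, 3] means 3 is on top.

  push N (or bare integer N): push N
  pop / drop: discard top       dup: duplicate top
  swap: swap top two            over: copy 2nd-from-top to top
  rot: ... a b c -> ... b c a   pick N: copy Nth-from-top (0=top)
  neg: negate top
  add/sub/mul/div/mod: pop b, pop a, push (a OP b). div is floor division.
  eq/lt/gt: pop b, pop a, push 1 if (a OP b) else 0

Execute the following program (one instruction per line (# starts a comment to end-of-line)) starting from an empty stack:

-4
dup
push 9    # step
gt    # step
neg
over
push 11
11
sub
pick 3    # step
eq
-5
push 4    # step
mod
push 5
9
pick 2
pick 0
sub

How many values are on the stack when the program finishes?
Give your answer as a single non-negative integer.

Answer: 8

Derivation:
After 'push -4': stack = [-4] (depth 1)
After 'dup': stack = [-4, -4] (depth 2)
After 'push 9': stack = [-4, -4, 9] (depth 3)
After 'gt': stack = [-4, 0] (depth 2)
After 'neg': stack = [-4, 0] (depth 2)
After 'over': stack = [-4, 0, -4] (depth 3)
After 'push 11': stack = [-4, 0, -4, 11] (depth 4)
After 'push 11': stack = [-4, 0, -4, 11, 11] (depth 5)
After 'sub': stack = [-4, 0, -4, 0] (depth 4)
After 'pick 3': stack = [-4, 0, -4, 0, -4] (depth 5)
After 'eq': stack = [-4, 0, -4, 0] (depth 4)
After 'push -5': stack = [-4, 0, -4, 0, -5] (depth 5)
After 'push 4': stack = [-4, 0, -4, 0, -5, 4] (depth 6)
After 'mod': stack = [-4, 0, -4, 0, 3] (depth 5)
After 'push 5': stack = [-4, 0, -4, 0, 3, 5] (depth 6)
After 'push 9': stack = [-4, 0, -4, 0, 3, 5, 9] (depth 7)
After 'pick 2': stack = [-4, 0, -4, 0, 3, 5, 9, 3] (depth 8)
After 'pick 0': stack = [-4, 0, -4, 0, 3, 5, 9, 3, 3] (depth 9)
After 'sub': stack = [-4, 0, -4, 0, 3, 5, 9, 0] (depth 8)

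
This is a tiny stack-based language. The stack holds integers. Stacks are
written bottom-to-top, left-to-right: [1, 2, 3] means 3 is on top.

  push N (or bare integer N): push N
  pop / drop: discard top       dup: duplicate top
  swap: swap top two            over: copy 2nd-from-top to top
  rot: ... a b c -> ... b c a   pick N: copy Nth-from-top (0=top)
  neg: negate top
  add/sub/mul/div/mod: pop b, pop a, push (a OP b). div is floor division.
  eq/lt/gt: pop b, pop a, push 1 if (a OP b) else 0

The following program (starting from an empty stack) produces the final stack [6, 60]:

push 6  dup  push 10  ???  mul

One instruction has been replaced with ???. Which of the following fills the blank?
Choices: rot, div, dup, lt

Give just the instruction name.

Answer: rot

Derivation:
Stack before ???: [6, 6, 10]
Stack after ???:  [6, 10, 6]
Checking each choice:
  rot: MATCH
  div: produces [0]
  dup: produces [6, 6, 100]
  lt: produces [6]


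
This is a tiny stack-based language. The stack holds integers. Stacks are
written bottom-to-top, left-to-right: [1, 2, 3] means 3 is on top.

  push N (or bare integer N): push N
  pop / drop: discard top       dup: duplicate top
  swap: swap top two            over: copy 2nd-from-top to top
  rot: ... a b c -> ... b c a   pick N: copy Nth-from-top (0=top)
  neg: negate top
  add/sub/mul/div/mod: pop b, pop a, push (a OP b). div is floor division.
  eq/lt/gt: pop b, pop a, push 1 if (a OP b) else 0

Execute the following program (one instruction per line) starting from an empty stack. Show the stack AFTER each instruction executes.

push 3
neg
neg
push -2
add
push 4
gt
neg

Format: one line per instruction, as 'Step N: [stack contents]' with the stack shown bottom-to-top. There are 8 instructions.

Step 1: [3]
Step 2: [-3]
Step 3: [3]
Step 4: [3, -2]
Step 5: [1]
Step 6: [1, 4]
Step 7: [0]
Step 8: [0]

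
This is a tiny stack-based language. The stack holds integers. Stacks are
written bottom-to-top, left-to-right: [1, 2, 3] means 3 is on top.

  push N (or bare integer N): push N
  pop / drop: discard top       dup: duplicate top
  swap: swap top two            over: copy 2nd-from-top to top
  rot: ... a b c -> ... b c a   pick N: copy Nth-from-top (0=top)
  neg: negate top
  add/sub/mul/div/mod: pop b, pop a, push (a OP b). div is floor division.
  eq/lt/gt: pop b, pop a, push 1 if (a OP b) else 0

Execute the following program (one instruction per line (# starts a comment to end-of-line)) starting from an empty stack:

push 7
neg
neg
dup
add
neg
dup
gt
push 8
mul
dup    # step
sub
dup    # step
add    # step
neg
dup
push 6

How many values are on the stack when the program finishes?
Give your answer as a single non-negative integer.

Answer: 3

Derivation:
After 'push 7': stack = [7] (depth 1)
After 'neg': stack = [-7] (depth 1)
After 'neg': stack = [7] (depth 1)
After 'dup': stack = [7, 7] (depth 2)
After 'add': stack = [14] (depth 1)
After 'neg': stack = [-14] (depth 1)
After 'dup': stack = [-14, -14] (depth 2)
After 'gt': stack = [0] (depth 1)
After 'push 8': stack = [0, 8] (depth 2)
After 'mul': stack = [0] (depth 1)
After 'dup': stack = [0, 0] (depth 2)
After 'sub': stack = [0] (depth 1)
After 'dup': stack = [0, 0] (depth 2)
After 'add': stack = [0] (depth 1)
After 'neg': stack = [0] (depth 1)
After 'dup': stack = [0, 0] (depth 2)
After 'push 6': stack = [0, 0, 6] (depth 3)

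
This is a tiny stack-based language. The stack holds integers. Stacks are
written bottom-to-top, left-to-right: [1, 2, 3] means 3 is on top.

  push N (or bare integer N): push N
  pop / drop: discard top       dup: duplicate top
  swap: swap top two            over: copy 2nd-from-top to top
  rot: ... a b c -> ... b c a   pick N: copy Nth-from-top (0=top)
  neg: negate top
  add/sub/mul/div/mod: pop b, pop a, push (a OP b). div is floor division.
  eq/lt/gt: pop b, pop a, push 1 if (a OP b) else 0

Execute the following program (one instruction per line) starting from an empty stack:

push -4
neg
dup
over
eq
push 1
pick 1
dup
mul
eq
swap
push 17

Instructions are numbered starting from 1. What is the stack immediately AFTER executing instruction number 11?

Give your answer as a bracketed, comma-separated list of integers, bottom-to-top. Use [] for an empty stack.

Step 1 ('push -4'): [-4]
Step 2 ('neg'): [4]
Step 3 ('dup'): [4, 4]
Step 4 ('over'): [4, 4, 4]
Step 5 ('eq'): [4, 1]
Step 6 ('push 1'): [4, 1, 1]
Step 7 ('pick 1'): [4, 1, 1, 1]
Step 8 ('dup'): [4, 1, 1, 1, 1]
Step 9 ('mul'): [4, 1, 1, 1]
Step 10 ('eq'): [4, 1, 1]
Step 11 ('swap'): [4, 1, 1]

Answer: [4, 1, 1]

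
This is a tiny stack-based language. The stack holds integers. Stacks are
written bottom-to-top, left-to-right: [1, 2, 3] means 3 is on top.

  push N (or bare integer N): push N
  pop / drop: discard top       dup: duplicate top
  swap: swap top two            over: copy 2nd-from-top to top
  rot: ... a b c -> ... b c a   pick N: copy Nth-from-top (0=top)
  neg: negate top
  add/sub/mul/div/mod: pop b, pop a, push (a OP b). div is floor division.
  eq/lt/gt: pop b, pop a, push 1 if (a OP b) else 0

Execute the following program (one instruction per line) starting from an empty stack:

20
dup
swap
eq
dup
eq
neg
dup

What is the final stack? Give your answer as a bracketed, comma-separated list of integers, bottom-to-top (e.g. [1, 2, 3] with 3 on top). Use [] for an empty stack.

Answer: [-1, -1]

Derivation:
After 'push 20': [20]
After 'dup': [20, 20]
After 'swap': [20, 20]
After 'eq': [1]
After 'dup': [1, 1]
After 'eq': [1]
After 'neg': [-1]
After 'dup': [-1, -1]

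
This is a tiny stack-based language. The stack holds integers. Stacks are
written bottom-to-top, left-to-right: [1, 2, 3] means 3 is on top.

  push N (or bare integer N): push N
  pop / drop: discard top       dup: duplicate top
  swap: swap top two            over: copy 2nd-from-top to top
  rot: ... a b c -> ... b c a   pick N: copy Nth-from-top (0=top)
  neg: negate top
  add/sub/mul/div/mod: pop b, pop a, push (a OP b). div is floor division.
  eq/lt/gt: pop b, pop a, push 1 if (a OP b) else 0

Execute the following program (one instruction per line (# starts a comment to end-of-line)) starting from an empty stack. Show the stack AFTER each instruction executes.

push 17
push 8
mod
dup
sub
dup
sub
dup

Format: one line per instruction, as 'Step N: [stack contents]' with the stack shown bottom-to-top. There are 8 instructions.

Step 1: [17]
Step 2: [17, 8]
Step 3: [1]
Step 4: [1, 1]
Step 5: [0]
Step 6: [0, 0]
Step 7: [0]
Step 8: [0, 0]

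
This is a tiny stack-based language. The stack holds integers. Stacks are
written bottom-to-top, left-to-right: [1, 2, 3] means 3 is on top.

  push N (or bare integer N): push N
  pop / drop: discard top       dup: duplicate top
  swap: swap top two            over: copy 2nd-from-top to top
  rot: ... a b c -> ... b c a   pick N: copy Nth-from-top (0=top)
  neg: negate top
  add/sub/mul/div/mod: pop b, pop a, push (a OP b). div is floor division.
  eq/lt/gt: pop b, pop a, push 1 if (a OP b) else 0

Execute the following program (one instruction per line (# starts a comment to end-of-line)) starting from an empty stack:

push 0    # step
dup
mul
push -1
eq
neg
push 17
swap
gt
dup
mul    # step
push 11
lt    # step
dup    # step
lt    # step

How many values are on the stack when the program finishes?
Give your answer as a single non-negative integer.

After 'push 0': stack = [0] (depth 1)
After 'dup': stack = [0, 0] (depth 2)
After 'mul': stack = [0] (depth 1)
After 'push -1': stack = [0, -1] (depth 2)
After 'eq': stack = [0] (depth 1)
After 'neg': stack = [0] (depth 1)
After 'push 17': stack = [0, 17] (depth 2)
After 'swap': stack = [17, 0] (depth 2)
After 'gt': stack = [1] (depth 1)
After 'dup': stack = [1, 1] (depth 2)
After 'mul': stack = [1] (depth 1)
After 'push 11': stack = [1, 11] (depth 2)
After 'lt': stack = [1] (depth 1)
After 'dup': stack = [1, 1] (depth 2)
After 'lt': stack = [0] (depth 1)

Answer: 1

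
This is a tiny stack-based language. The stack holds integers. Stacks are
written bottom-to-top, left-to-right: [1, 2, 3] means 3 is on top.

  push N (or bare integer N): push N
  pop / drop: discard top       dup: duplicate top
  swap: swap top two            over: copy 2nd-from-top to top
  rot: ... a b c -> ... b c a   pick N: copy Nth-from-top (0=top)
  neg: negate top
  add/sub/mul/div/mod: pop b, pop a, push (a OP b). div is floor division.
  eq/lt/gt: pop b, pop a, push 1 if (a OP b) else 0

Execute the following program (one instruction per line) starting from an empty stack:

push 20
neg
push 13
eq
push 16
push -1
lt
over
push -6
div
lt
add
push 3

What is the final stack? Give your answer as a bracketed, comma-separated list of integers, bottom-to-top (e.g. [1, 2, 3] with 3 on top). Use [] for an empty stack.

After 'push 20': [20]
After 'neg': [-20]
After 'push 13': [-20, 13]
After 'eq': [0]
After 'push 16': [0, 16]
After 'push -1': [0, 16, -1]
After 'lt': [0, 0]
After 'over': [0, 0, 0]
After 'push -6': [0, 0, 0, -6]
After 'div': [0, 0, 0]
After 'lt': [0, 0]
After 'add': [0]
After 'push 3': [0, 3]

Answer: [0, 3]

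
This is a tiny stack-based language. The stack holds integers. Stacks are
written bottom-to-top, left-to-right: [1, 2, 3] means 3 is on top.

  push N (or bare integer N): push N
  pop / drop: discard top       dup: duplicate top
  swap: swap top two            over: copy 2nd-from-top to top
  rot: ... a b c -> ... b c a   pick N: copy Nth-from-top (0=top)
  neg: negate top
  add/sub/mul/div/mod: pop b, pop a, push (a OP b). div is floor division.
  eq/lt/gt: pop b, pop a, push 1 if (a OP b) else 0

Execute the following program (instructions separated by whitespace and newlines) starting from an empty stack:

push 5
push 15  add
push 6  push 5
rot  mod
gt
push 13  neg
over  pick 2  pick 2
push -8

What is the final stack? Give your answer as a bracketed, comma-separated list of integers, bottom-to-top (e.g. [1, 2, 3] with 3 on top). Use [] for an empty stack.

Answer: [1, -13, 1, 1, -13, -8]

Derivation:
After 'push 5': [5]
After 'push 15': [5, 15]
After 'add': [20]
After 'push 6': [20, 6]
After 'push 5': [20, 6, 5]
After 'rot': [6, 5, 20]
After 'mod': [6, 5]
After 'gt': [1]
After 'push 13': [1, 13]
After 'neg': [1, -13]
After 'over': [1, -13, 1]
After 'pick 2': [1, -13, 1, 1]
After 'pick 2': [1, -13, 1, 1, -13]
After 'push -8': [1, -13, 1, 1, -13, -8]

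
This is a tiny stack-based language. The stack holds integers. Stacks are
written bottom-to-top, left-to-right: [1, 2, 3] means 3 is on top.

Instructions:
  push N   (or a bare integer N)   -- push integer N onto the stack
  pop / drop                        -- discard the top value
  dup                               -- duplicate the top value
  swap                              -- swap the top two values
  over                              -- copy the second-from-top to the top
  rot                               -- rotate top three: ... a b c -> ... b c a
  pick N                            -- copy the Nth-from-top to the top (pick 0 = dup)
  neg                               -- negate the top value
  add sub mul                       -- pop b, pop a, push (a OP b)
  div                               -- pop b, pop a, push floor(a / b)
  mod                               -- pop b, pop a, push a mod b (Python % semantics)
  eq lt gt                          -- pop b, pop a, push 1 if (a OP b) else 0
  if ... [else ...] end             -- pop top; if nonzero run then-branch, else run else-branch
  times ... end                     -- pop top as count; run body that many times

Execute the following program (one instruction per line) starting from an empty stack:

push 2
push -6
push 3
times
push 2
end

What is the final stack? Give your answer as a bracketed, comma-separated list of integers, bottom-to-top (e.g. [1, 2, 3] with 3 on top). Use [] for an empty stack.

After 'push 2': [2]
After 'push -6': [2, -6]
After 'push 3': [2, -6, 3]
After 'times': [2, -6]
After 'push 2': [2, -6, 2]
After 'push 2': [2, -6, 2, 2]
After 'push 2': [2, -6, 2, 2, 2]

Answer: [2, -6, 2, 2, 2]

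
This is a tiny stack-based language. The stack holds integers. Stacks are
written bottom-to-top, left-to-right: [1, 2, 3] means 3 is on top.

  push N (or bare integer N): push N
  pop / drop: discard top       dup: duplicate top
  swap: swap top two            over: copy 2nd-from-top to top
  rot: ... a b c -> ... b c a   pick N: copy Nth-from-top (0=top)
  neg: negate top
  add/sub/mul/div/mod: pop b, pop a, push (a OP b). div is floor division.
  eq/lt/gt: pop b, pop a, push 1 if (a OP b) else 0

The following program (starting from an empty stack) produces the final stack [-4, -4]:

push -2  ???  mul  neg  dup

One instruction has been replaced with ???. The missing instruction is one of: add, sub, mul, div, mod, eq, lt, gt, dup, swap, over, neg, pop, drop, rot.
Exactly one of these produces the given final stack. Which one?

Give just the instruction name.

Stack before ???: [-2]
Stack after ???:  [-2, -2]
The instruction that transforms [-2] -> [-2, -2] is: dup

Answer: dup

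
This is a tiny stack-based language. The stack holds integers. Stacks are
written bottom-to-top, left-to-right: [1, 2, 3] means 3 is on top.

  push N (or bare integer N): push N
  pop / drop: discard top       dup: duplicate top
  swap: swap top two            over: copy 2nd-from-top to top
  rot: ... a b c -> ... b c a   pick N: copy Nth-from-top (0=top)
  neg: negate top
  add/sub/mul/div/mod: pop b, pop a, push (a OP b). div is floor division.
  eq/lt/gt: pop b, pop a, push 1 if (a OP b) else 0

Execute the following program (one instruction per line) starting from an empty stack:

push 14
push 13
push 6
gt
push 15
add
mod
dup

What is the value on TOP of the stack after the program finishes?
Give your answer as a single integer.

Answer: 14

Derivation:
After 'push 14': [14]
After 'push 13': [14, 13]
After 'push 6': [14, 13, 6]
After 'gt': [14, 1]
After 'push 15': [14, 1, 15]
After 'add': [14, 16]
After 'mod': [14]
After 'dup': [14, 14]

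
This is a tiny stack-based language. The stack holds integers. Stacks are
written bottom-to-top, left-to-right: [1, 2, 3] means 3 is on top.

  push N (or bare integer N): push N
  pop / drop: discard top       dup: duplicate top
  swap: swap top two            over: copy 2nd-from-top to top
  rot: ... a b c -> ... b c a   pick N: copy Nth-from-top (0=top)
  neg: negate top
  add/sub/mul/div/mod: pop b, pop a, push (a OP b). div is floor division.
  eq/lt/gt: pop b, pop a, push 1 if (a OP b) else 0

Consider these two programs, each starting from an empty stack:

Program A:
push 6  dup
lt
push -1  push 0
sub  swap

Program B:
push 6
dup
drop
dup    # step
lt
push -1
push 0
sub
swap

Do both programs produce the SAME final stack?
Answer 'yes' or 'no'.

Program A trace:
  After 'push 6': [6]
  After 'dup': [6, 6]
  After 'lt': [0]
  After 'push -1': [0, -1]
  After 'push 0': [0, -1, 0]
  After 'sub': [0, -1]
  After 'swap': [-1, 0]
Program A final stack: [-1, 0]

Program B trace:
  After 'push 6': [6]
  After 'dup': [6, 6]
  After 'drop': [6]
  After 'dup': [6, 6]
  After 'lt': [0]
  After 'push -1': [0, -1]
  After 'push 0': [0, -1, 0]
  After 'sub': [0, -1]
  After 'swap': [-1, 0]
Program B final stack: [-1, 0]
Same: yes

Answer: yes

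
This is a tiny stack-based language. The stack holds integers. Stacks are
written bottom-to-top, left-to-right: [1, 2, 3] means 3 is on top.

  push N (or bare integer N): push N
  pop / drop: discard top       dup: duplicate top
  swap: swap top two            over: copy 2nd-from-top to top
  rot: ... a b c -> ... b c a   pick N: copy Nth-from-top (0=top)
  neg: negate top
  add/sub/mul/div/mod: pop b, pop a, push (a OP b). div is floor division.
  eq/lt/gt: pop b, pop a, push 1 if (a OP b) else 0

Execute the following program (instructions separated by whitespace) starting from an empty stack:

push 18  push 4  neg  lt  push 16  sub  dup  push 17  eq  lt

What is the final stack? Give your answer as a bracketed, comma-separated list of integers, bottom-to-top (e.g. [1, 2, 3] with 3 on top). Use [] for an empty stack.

After 'push 18': [18]
After 'push 4': [18, 4]
After 'neg': [18, -4]
After 'lt': [0]
After 'push 16': [0, 16]
After 'sub': [-16]
After 'dup': [-16, -16]
After 'push 17': [-16, -16, 17]
After 'eq': [-16, 0]
After 'lt': [1]

Answer: [1]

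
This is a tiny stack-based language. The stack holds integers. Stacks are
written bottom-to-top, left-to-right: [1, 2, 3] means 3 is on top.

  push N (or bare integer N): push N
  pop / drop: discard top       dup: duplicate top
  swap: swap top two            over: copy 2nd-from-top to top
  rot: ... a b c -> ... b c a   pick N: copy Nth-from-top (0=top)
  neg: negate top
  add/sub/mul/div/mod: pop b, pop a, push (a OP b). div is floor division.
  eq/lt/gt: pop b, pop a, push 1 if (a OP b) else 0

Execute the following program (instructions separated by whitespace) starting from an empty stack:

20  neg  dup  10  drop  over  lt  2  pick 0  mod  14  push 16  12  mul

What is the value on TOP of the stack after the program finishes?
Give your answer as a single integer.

Answer: 192

Derivation:
After 'push 20': [20]
After 'neg': [-20]
After 'dup': [-20, -20]
After 'push 10': [-20, -20, 10]
After 'drop': [-20, -20]
After 'over': [-20, -20, -20]
After 'lt': [-20, 0]
After 'push 2': [-20, 0, 2]
After 'pick 0': [-20, 0, 2, 2]
After 'mod': [-20, 0, 0]
After 'push 14': [-20, 0, 0, 14]
After 'push 16': [-20, 0, 0, 14, 16]
After 'push 12': [-20, 0, 0, 14, 16, 12]
After 'mul': [-20, 0, 0, 14, 192]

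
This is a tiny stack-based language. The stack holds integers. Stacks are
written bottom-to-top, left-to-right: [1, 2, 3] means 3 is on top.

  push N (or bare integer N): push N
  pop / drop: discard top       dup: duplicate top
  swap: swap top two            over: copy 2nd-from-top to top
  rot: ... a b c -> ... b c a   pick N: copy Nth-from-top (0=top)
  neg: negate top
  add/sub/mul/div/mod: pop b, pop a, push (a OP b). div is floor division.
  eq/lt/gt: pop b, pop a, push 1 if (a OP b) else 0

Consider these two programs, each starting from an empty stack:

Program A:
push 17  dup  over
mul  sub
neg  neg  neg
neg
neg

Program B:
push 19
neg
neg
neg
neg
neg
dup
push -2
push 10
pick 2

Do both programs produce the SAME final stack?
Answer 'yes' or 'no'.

Answer: no

Derivation:
Program A trace:
  After 'push 17': [17]
  After 'dup': [17, 17]
  After 'over': [17, 17, 17]
  After 'mul': [17, 289]
  After 'sub': [-272]
  After 'neg': [272]
  After 'neg': [-272]
  After 'neg': [272]
  After 'neg': [-272]
  After 'neg': [272]
Program A final stack: [272]

Program B trace:
  After 'push 19': [19]
  After 'neg': [-19]
  After 'neg': [19]
  After 'neg': [-19]
  After 'neg': [19]
  After 'neg': [-19]
  After 'dup': [-19, -19]
  After 'push -2': [-19, -19, -2]
  After 'push 10': [-19, -19, -2, 10]
  After 'pick 2': [-19, -19, -2, 10, -19]
Program B final stack: [-19, -19, -2, 10, -19]
Same: no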